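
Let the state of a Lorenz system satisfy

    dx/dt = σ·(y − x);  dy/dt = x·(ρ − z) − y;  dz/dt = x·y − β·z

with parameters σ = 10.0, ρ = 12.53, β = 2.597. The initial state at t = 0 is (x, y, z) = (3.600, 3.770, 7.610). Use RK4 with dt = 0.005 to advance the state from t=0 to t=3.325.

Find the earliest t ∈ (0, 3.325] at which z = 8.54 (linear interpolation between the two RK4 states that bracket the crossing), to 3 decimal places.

t = 0.209

t=0.000: state=(3.600, 3.770, 7.610)
step 1 (dt=0.005): k1=(1.700, 13.942, -6.191), k2=(2.006, 13.984, -6.009), k3=(1.999, 13.986, -6.007), k4=(2.299, 14.030, -5.823); state += dt/6·(k1+2k2+2k3+k4)
t=0.005: state=(3.610, 3.840, 7.580)
t=0.010: state=(3.623, 3.910, 7.552)
t=0.015: state=(3.639, 3.981, 7.526)
continuing one RK4 step at a time; state shown every 40 steps (Δt=0.2):
t=0.200: state=(5.522, 6.959, 8.389)
t=0.205: state=(5.594, 7.038, 8.474)
next step: t=0.210: state=(5.666, 7.115, 8.562) — z has crossed 8.54
linear interpolation between t=0.205 (8.47360) and t=0.210 (8.56222) → t≈0.209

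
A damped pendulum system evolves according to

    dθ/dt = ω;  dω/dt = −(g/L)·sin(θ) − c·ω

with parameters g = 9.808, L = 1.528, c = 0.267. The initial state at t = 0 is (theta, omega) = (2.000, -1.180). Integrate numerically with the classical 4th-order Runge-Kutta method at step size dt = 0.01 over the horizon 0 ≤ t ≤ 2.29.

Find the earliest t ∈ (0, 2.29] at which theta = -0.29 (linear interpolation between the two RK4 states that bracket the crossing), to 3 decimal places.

t=0.000: state=(2.000, -1.180)
step 1 (dt=0.01): k1=(-1.180, -5.522), k2=(-1.208, -5.530), k3=(-1.208, -5.530), k4=(-1.235, -5.539); state += dt/6·(k1+2k2+2k3+k4)
t=0.010: state=(1.988, -1.235)
t=0.020: state=(1.975, -1.291)
t=0.030: state=(1.962, -1.346)
continuing one RK4 step at a time; state shown every 10 steps (Δt=0.1):
t=0.100: state=(1.854, -1.741)
t=0.200: state=(1.651, -2.317)
t=0.300: state=(1.391, -2.886)
t=0.400: state=(1.076, -3.406)
t=0.500: state=(0.714, -3.809)
t=0.600: state=(0.320, -4.020)
t=0.700: state=(-0.082, -3.988)
t=0.750: state=(-0.279, -3.878)
next step: t=0.760: state=(-0.318, -3.849) — theta has crossed -0.29
linear interpolation between t=0.750 (-0.27917) and t=0.760 (-0.31781) → t≈0.753

t = 0.753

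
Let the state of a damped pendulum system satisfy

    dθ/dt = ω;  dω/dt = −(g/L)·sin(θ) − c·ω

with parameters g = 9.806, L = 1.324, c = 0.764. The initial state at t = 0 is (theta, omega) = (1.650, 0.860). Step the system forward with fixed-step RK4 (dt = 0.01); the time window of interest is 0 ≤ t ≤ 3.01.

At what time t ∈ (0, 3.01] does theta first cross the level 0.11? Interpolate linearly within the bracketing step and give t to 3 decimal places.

t = 0.858

t=0.000: state=(1.650, 0.860)
step 1 (dt=0.01): k1=(0.860, -8.040), k2=(0.820, -8.007), k3=(0.820, -8.007), k4=(0.780, -7.974); state += dt/6·(k1+2k2+2k3+k4)
t=0.010: state=(1.658, 0.780)
t=0.020: state=(1.666, 0.701)
t=0.030: state=(1.672, 0.622)
continuing one RK4 step at a time; state shown every 10 steps (Δt=0.1):
t=0.100: state=(1.697, 0.088)
t=0.200: state=(1.670, -0.627)
t=0.300: state=(1.573, -1.292)
t=0.400: state=(1.413, -1.907)
t=0.500: state=(1.194, -2.454)
t=0.600: state=(0.925, -2.894)
t=0.700: state=(0.620, -3.178)
t=0.800: state=(0.297, -3.257)
t=0.850: state=(0.135, -3.213)
next step: t=0.860: state=(0.103, -3.197) — theta has crossed 0.11
linear interpolation between t=0.850 (0.13481) and t=0.860 (0.10276) → t≈0.858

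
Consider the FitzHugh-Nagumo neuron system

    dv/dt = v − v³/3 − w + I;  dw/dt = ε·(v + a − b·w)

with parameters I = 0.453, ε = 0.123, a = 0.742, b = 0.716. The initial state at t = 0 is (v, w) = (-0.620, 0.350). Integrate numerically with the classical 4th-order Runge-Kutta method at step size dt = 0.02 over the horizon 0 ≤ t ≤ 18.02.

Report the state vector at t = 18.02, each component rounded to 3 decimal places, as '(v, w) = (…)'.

t=0.000: state=(-0.620, 0.350)
step 1 (dt=0.02): k1=(-0.438, -0.016), k2=(-0.440, -0.016), k3=(-0.440, -0.016), k4=(-0.443, -0.017); state += dt/6·(k1+2k2+2k3+k4)
t=0.020: state=(-0.629, 0.350)
t=0.040: state=(-0.638, 0.349)
t=0.060: state=(-0.647, 0.349)
continuing one RK4 step at a time; state shown every 50 steps (Δt=1):
t=1.000: state=(-1.130, 0.305)
t=2.000: state=(-1.471, 0.210)
t=3.000: state=(-1.529, 0.101)
t=4.000: state=(-1.487, 0.002)
t=5.000: state=(-1.421, -0.082)
t=6.000: state=(-1.349, -0.151)
t=7.000: state=(-1.275, -0.205)
t=8.000: state=(-1.201, -0.246)
t=9.000: state=(-1.124, -0.275)
t=10.000: state=(-1.046, -0.292)
t=11.000: state=(-0.963, -0.298)
t=12.000: state=(-0.872, -0.294)
t=13.000: state=(-0.769, -0.278)
t=14.000: state=(-0.638, -0.251)
t=15.000: state=(-0.447, -0.207)
t=16.000: state=(-0.104, -0.136)
t=17.000: state=(0.634, -0.011)
t=18.000: state=(1.556, 0.212)
t=18.020: state=(1.567, 0.217)

(v, w) = (1.567, 0.217)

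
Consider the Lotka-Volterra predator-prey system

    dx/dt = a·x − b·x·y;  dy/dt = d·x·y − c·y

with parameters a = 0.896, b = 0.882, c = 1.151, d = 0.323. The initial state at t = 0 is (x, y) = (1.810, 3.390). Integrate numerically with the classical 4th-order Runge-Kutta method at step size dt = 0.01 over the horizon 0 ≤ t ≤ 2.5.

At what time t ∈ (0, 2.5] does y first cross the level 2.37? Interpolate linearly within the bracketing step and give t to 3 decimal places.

t = 0.472

t=0.000: state=(1.810, 3.390)
step 1 (dt=0.01): k1=(-3.790, -1.920), k2=(-3.735, -1.935), k3=(-3.736, -1.935), k4=(-3.682, -1.950); state += dt/6·(k1+2k2+2k3+k4)
t=0.010: state=(1.773, 3.371)
t=0.020: state=(1.736, 3.351)
t=0.030: state=(1.701, 3.331)
continuing one RK4 step at a time; state shown every 10 steps (Δt=0.1):
t=0.100: state=(1.481, 3.186)
t=0.200: state=(1.235, 2.966)
t=0.300: state=(1.050, 2.742)
t=0.400: state=(0.911, 2.523)
t=0.470: state=(0.834, 2.374)
next step: t=0.480: state=(0.824, 2.353) — y has crossed 2.37
linear interpolation between t=0.470 (2.37368) and t=0.480 (2.35280) → t≈0.472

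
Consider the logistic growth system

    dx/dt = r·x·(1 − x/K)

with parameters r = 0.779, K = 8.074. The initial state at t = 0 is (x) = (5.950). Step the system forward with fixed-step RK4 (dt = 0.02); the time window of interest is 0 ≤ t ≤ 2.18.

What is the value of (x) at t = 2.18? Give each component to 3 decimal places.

(x) = (7.579)

t=0.000: state=(5.950)
step 1 (dt=0.02): k1=(1.219), k2=(1.215), k3=(1.215), k4=(1.210); state += dt/6·(k1+2k2+2k3+k4)
t=0.020: state=(5.974)
t=0.040: state=(5.998)
t=0.060: state=(6.022)
continuing one RK4 step at a time; state shown every 5 steps (Δt=0.1):
t=0.100: state=(6.070)
t=0.200: state=(6.185)
t=0.300: state=(6.295)
t=0.400: state=(6.401)
t=0.500: state=(6.502)
t=0.600: state=(6.598)
t=0.700: state=(6.690)
t=0.800: state=(6.777)
t=0.900: state=(6.859)
t=1.000: state=(6.938)
t=1.100: state=(7.012)
t=1.200: state=(7.081)
t=1.300: state=(7.147)
t=1.400: state=(7.209)
t=1.500: state=(7.268)
t=1.600: state=(7.322)
t=1.700: state=(7.374)
t=1.800: state=(7.422)
t=1.900: state=(7.467)
t=2.000: state=(7.510)
t=2.100: state=(7.549)
t=2.180: state=(7.579)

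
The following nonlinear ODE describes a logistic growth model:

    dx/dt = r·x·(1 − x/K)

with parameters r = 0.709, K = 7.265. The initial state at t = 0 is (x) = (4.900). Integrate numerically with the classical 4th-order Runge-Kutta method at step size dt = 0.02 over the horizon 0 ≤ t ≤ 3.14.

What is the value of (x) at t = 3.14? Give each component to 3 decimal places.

(x) = (6.905)

t=0.000: state=(4.900)
step 1 (dt=0.02): k1=(1.131), k2=(1.128), k3=(1.128), k4=(1.125); state += dt/6·(k1+2k2+2k3+k4)
t=0.020: state=(4.923)
t=0.040: state=(4.945)
t=0.060: state=(4.967)
continuing one RK4 step at a time; state shown every 10 steps (Δt=0.2):
t=0.200: state=(5.120)
t=0.400: state=(5.328)
t=0.600: state=(5.523)
t=0.800: state=(5.704)
t=1.000: state=(5.871)
t=1.200: state=(6.023)
t=1.400: state=(6.163)
t=1.600: state=(6.289)
t=1.800: state=(6.403)
t=2.000: state=(6.505)
t=2.200: state=(6.596)
t=2.400: state=(6.677)
t=2.600: state=(6.749)
t=2.800: state=(6.813)
t=3.000: state=(6.870)
t=3.140: state=(6.905)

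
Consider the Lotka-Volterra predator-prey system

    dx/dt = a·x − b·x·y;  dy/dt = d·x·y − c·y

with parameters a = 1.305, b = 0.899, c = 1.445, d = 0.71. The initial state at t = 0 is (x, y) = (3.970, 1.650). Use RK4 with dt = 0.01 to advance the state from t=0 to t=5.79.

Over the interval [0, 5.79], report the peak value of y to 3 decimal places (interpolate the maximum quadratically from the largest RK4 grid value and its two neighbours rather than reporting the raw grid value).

max y = 2.945

t=0.000: state=(3.970, 1.650)
step 1 (dt=0.01): k1=(-0.708, 2.267), k2=(-0.748, 2.278), k3=(-0.748, 2.278), k4=(-0.788, 2.289); state += dt/6·(k1+2k2+2k3+k4)
t=0.010: state=(3.963, 1.673)
t=0.020: state=(3.954, 1.696)
t=0.030: state=(3.945, 1.719)
continuing one RK4 step at a time; state shown every 20 steps (Δt=0.2):
t=0.200: state=(3.670, 2.134)
t=0.400: state=(3.111, 2.592)
t=0.600: state=(2.460, 2.884)
t=0.800: state=(1.886, 2.936)
t=1.000: state=(1.460, 2.784)
t=1.200: state=(1.177, 2.511)
t=1.400: state=(1.001, 2.193)
t=1.600: state=(0.901, 1.878)
t=1.800: state=(0.857, 1.593)
t=2.000: state=(0.854, 1.347)
t=2.200: state=(0.887, 1.141)
t=2.400: state=(0.953, 0.974)
t=2.600: state=(1.052, 0.840)
t=2.800: state=(1.185, 0.738)
t=3.000: state=(1.358, 0.661)
t=3.200: state=(1.573, 0.610)
t=3.400: state=(1.835, 0.581)
t=3.600: state=(2.147, 0.577)
t=3.800: state=(2.509, 0.602)
t=4.000: state=(2.909, 0.662)
t=4.200: state=(3.323, 0.771)
t=4.400: state=(3.699, 0.952)
t=4.600: state=(3.953, 1.230)
t=4.800: state=(3.978, 1.624)
t=5.000: state=(3.696, 2.105)
t=5.200: state=(3.148, 2.569)
t=5.400: state=(2.497, 2.873)
t=5.600: state=(1.915, 2.939)
t=5.790: state=(1.499, 2.808)
largest grid value and its neighbours: y(0.730)=2.94456, y(0.740)=2.94503, y(0.750)=2.94492
parabola through these three points peaks at t≈0.743 with y≈2.94505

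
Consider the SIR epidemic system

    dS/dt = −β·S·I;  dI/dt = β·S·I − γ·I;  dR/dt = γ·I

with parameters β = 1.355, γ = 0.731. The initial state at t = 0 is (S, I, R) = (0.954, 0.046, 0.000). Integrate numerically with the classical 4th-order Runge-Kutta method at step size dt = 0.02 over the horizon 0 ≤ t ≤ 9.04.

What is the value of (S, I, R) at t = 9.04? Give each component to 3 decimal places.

t=0.000: state=(0.954, 0.046, 0.000)
step 1 (dt=0.02): k1=(-0.059, 0.026, 0.034), k2=(-0.060, 0.026, 0.034), k3=(-0.060, 0.026, 0.034), k4=(-0.060, 0.026, 0.034); state += dt/6·(k1+2k2+2k3+k4)
t=0.020: state=(0.953, 0.047, 0.001)
t=0.040: state=(0.952, 0.047, 0.001)
t=0.060: state=(0.950, 0.048, 0.002)
continuing one RK4 step at a time; state shown every 25 steps (Δt=0.5):
t=0.500: state=(0.920, 0.060, 0.019)
t=1.000: state=(0.879, 0.077, 0.044)
t=1.500: state=(0.829, 0.095, 0.076)
t=2.000: state=(0.772, 0.114, 0.114)
t=2.500: state=(0.711, 0.130, 0.159)
t=3.000: state=(0.648, 0.143, 0.209)
t=3.500: state=(0.586, 0.151, 0.263)
t=4.000: state=(0.529, 0.153, 0.319)
t=4.500: state=(0.477, 0.149, 0.374)
t=5.000: state=(0.432, 0.141, 0.427)
t=5.500: state=(0.395, 0.129, 0.476)
t=6.000: state=(0.363, 0.116, 0.521)
t=6.500: state=(0.337, 0.102, 0.561)
t=7.000: state=(0.316, 0.088, 0.596)
t=7.500: state=(0.299, 0.075, 0.625)
t=8.000: state=(0.286, 0.064, 0.651)
t=8.500: state=(0.274, 0.053, 0.672)
t=9.000: state=(0.266, 0.044, 0.690)
t=9.040: state=(0.265, 0.044, 0.691)

(S, I, R) = (0.265, 0.044, 0.691)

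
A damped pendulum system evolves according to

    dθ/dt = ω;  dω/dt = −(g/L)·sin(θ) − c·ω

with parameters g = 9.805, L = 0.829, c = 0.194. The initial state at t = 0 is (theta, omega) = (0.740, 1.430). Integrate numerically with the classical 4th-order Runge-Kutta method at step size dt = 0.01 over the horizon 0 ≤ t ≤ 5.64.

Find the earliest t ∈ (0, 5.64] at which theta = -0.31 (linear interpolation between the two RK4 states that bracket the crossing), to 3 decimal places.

t=0.000: state=(0.740, 1.430)
step 1 (dt=0.01): k1=(1.430, -8.253), k2=(1.389, -8.307), k3=(1.388, -8.305), k4=(1.347, -8.357); state += dt/6·(k1+2k2+2k3+k4)
t=0.010: state=(0.754, 1.347)
t=0.020: state=(0.767, 1.263)
t=0.030: state=(0.779, 1.178)
continuing one RK4 step at a time; state shown every 20 steps (Δt=0.2):
t=0.200: state=(0.852, -0.329)
t=0.400: state=(0.620, -1.914)
t=0.600: state=(0.139, -2.718)
t=0.760: state=(-0.289, -2.488)
next step: t=0.770: state=(-0.313, -2.448) — theta has crossed -0.31
linear interpolation between t=0.760 (-0.28850) and t=0.770 (-0.31319) → t≈0.769

t = 0.769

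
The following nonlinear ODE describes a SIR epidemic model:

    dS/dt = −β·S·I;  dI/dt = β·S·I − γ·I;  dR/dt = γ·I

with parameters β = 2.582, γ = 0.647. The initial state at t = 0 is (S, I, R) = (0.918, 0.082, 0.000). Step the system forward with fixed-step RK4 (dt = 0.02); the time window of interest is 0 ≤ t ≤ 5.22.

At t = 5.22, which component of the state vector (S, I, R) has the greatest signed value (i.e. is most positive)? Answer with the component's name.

largest component: R

t=0.000: state=(0.918, 0.082, 0.000)
step 1 (dt=0.02): k1=(-0.194, 0.141, 0.053), k2=(-0.197, 0.143, 0.054), k3=(-0.197, 0.143, 0.054), k4=(-0.200, 0.145, 0.055); state += dt/6·(k1+2k2+2k3+k4)
t=0.020: state=(0.914, 0.085, 0.001)
t=0.040: state=(0.910, 0.088, 0.002)
t=0.060: state=(0.906, 0.091, 0.003)
continuing one RK4 step at a time; state shown every 10 steps (Δt=0.2):
t=0.200: state=(0.873, 0.114, 0.013)
t=0.400: state=(0.814, 0.156, 0.030)
t=0.600: state=(0.742, 0.204, 0.053)
t=0.800: state=(0.659, 0.258, 0.083)
t=1.000: state=(0.569, 0.311, 0.120)
t=1.200: state=(0.478, 0.358, 0.163)
t=1.400: state=(0.394, 0.394, 0.212)
t=1.600: state=(0.319, 0.416, 0.265)
t=1.800: state=(0.257, 0.424, 0.319)
t=2.000: state=(0.206, 0.420, 0.374)
t=2.200: state=(0.167, 0.406, 0.428)
t=2.400: state=(0.136, 0.385, 0.479)
t=2.600: state=(0.112, 0.361, 0.527)
t=2.800: state=(0.094, 0.334, 0.572)
t=3.000: state=(0.079, 0.307, 0.614)
t=3.200: state=(0.068, 0.280, 0.652)
t=3.400: state=(0.059, 0.254, 0.686)
t=3.600: state=(0.052, 0.230, 0.717)
t=3.800: state=(0.047, 0.207, 0.746)
t=4.000: state=(0.042, 0.186, 0.771)
t=4.200: state=(0.039, 0.167, 0.794)
t=4.400: state=(0.036, 0.150, 0.815)
t=4.600: state=(0.033, 0.134, 0.833)
t=4.800: state=(0.031, 0.120, 0.849)
t=5.000: state=(0.029, 0.107, 0.864)
t=5.200: state=(0.028, 0.095, 0.877)
t=5.220: state=(0.028, 0.094, 0.878)
compare at T: S=0.028, I=0.094, R=0.878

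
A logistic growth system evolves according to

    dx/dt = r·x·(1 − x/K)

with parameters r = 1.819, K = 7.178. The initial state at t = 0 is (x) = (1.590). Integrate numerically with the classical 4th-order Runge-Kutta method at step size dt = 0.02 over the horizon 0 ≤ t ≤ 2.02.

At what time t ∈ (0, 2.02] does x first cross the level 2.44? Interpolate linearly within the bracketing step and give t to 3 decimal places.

t = 0.326

t=0.000: state=(1.590)
step 1 (dt=0.02): k1=(2.252), k2=(2.274), k3=(2.274), k4=(2.297); state += dt/6·(k1+2k2+2k3+k4)
t=0.020: state=(1.635)
t=0.040: state=(1.682)
t=0.060: state=(1.729)
continuing one RK4 step at a time; state shown every 5 steps (Δt=0.1):
t=0.100: state=(1.826)
t=0.200: state=(2.085)
t=0.300: state=(2.364)
t=0.320: state=(2.422)
next step: t=0.340: state=(2.481) — x has crossed 2.44
linear interpolation between t=0.320 (2.42201) and t=0.340 (2.48073) → t≈0.326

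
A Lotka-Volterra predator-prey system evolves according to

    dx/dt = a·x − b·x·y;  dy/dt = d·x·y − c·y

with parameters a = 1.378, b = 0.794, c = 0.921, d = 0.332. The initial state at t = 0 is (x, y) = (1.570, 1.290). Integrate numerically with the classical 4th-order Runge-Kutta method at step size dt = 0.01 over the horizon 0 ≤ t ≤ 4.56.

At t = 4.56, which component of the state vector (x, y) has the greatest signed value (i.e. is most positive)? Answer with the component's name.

largest component: y

t=0.000: state=(1.570, 1.290)
step 1 (dt=0.01): k1=(0.555, -0.516), k2=(0.560, -0.513), k3=(0.560, -0.513), k4=(0.564, -0.511); state += dt/6·(k1+2k2+2k3+k4)
t=0.010: state=(1.576, 1.285)
t=0.020: state=(1.581, 1.280)
t=0.030: state=(1.587, 1.275)
continuing one RK4 step at a time; state shown every 20 steps (Δt=0.2):
t=0.200: state=(1.698, 1.196)
t=0.400: state=(1.862, 1.119)
t=0.600: state=(2.063, 1.060)
t=0.800: state=(2.305, 1.019)
t=1.000: state=(2.588, 0.997)
t=1.200: state=(2.911, 0.995)
t=1.400: state=(3.270, 1.016)
t=1.600: state=(3.653, 1.064)
t=1.800: state=(4.041, 1.142)
t=2.000: state=(4.402, 1.258)
t=2.200: state=(4.693, 1.416)
t=2.400: state=(4.861, 1.618)
t=2.600: state=(4.860, 1.861)
t=2.800: state=(4.666, 2.126)
t=3.000: state=(4.295, 2.383)
t=3.200: state=(3.808, 2.595)
t=3.400: state=(3.283, 2.731)
t=3.600: state=(2.789, 2.778)
t=3.800: state=(2.368, 2.741)
t=4.000: state=(2.033, 2.637)
t=4.200: state=(1.782, 2.489)
t=4.400: state=(1.603, 2.316)
t=4.560: state=(1.503, 2.170)
compare at T: x=1.503, y=2.170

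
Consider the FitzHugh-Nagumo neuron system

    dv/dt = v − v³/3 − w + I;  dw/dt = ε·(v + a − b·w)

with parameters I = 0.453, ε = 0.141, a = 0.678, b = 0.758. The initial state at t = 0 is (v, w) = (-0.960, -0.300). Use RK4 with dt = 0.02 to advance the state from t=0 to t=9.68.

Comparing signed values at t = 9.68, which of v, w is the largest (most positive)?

t=0.000: state=(-0.960, -0.300)
step 1 (dt=0.02): k1=(0.088, -0.008), k2=(0.088, -0.008), k3=(0.088, -0.008), k4=(0.088, -0.007); state += dt/6·(k1+2k2+2k3+k4)
t=0.020: state=(-0.958, -0.300)
t=0.040: state=(-0.956, -0.300)
t=0.060: state=(-0.955, -0.300)
continuing one RK4 step at a time; state shown every 25 steps (Δt=0.5):
t=0.500: state=(-0.914, -0.302)
t=1.000: state=(-0.864, -0.301)
t=1.500: state=(-0.809, -0.296)
t=2.000: state=(-0.747, -0.288)
t=2.500: state=(-0.675, -0.275)
t=3.000: state=(-0.589, -0.258)
t=3.500: state=(-0.482, -0.235)
t=4.000: state=(-0.341, -0.204)
t=4.500: state=(-0.143, -0.164)
t=5.000: state=(0.149, -0.109)
t=5.500: state=(0.578, -0.033)
t=6.000: state=(1.107, 0.073)
t=6.500: state=(1.525, 0.208)
t=7.000: state=(1.701, 0.356)
t=7.500: state=(1.724, 0.502)
t=8.000: state=(1.688, 0.640)
t=8.500: state=(1.630, 0.767)
t=9.000: state=(1.563, 0.883)
t=9.500: state=(1.491, 0.988)
t=9.680: state=(1.464, 1.024)
compare at T: v=1.464, w=1.024

largest component: v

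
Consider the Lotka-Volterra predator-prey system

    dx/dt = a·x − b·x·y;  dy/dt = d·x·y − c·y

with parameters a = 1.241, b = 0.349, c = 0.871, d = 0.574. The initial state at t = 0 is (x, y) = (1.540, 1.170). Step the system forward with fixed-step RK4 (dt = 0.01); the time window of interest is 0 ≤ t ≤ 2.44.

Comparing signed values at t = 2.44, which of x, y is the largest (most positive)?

t=0.000: state=(1.540, 1.170)
step 1 (dt=0.01): k1=(1.282, 0.015), k2=(1.288, 0.019), k3=(1.288, 0.019), k4=(1.293, 0.024); state += dt/6·(k1+2k2+2k3+k4)
t=0.010: state=(1.553, 1.170)
t=0.020: state=(1.566, 1.170)
t=0.030: state=(1.579, 1.171)
continuing one RK4 step at a time; state shown every 10 steps (Δt=0.1):
t=0.100: state=(1.674, 1.176)
t=0.200: state=(1.818, 1.191)
t=0.300: state=(1.974, 1.218)
t=0.400: state=(2.140, 1.256)
t=0.500: state=(2.317, 1.308)
t=0.600: state=(2.503, 1.377)
t=0.700: state=(2.697, 1.465)
t=0.800: state=(2.896, 1.577)
t=0.900: state=(3.096, 1.716)
t=1.000: state=(3.291, 1.889)
t=1.100: state=(3.476, 2.103)
t=1.200: state=(3.640, 2.365)
t=1.300: state=(3.775, 2.682)
t=1.400: state=(3.867, 3.062)
t=1.500: state=(3.904, 3.509)
t=1.600: state=(3.876, 4.022)
t=1.700: state=(3.776, 4.594)
t=1.800: state=(3.604, 5.206)
t=1.900: state=(3.365, 5.829)
t=2.000: state=(3.076, 6.429)
t=2.100: state=(2.756, 6.967)
t=2.200: state=(2.427, 7.410)
t=2.300: state=(2.108, 7.736)
t=2.400: state=(1.815, 7.934)
t=2.440: state=(1.707, 7.979)
compare at T: x=1.707, y=7.979

largest component: y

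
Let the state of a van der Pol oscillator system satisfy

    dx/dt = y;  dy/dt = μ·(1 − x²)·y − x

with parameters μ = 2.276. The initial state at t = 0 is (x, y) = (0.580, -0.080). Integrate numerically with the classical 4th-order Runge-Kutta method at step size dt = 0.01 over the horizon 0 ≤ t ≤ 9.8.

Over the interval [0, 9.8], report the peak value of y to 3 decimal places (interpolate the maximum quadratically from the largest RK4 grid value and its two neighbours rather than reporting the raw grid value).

max y = 4.156

t=0.000: state=(0.580, -0.080)
step 1 (dt=0.01): k1=(-0.080, -0.701), k2=(-0.084, -0.706), k3=(-0.084, -0.706), k4=(-0.087, -0.711); state += dt/6·(k1+2k2+2k3+k4)
t=0.010: state=(0.579, -0.087)
t=0.020: state=(0.578, -0.094)
t=0.030: state=(0.577, -0.101)
continuing one RK4 step at a time; state shown every 50 steps (Δt=0.5):
t=0.500: state=(0.426, -0.603)
t=1.000: state=(-0.158, -1.966)
t=1.500: state=(-1.464, -2.165)
t=2.000: state=(-1.824, 0.107)
t=2.500: state=(-1.689, 0.353)
t=3.000: state=(-1.489, 0.452)
t=3.500: state=(-1.225, 0.625)
t=4.000: state=(-0.819, 1.091)
t=4.500: state=(0.084, 2.951)
t=5.000: state=(1.817, 1.848)
t=5.500: state=(1.996, -0.216)
t=6.000: state=(1.855, -0.316)
t=6.500: state=(1.684, -0.371)
t=7.000: state=(1.479, -0.460)
t=7.500: state=(1.211, -0.638)
t=8.000: state=(0.792, -1.132)
t=8.500: state=(-0.157, -3.111)
t=9.000: state=(-1.858, -1.582)
t=9.500: state=(-1.990, 0.228)
t=9.800: state=(-1.909, 0.297)
largest grid value and its neighbours: y(4.730)=4.15479, y(4.740)=4.15493, y(4.750)=4.14704
parabola through these three points peaks at t≈4.735 with y≈4.15586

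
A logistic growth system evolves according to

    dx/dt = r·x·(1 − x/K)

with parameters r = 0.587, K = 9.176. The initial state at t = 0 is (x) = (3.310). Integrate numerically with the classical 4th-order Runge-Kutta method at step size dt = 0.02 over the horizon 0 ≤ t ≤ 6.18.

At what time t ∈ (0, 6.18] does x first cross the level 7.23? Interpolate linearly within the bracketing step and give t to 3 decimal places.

t=0.000: state=(3.310)
step 1 (dt=0.02): k1=(1.242), k2=(1.244), k3=(1.244), k4=(1.246); state += dt/6·(k1+2k2+2k3+k4)
t=0.020: state=(3.335)
t=0.040: state=(3.360)
t=0.060: state=(3.385)
continuing one RK4 step at a time; state shown every 10 steps (Δt=0.2):
t=0.200: state=(3.562)
t=0.400: state=(3.821)
t=0.600: state=(4.085)
t=0.800: state=(4.353)
t=1.000: state=(4.622)
t=1.200: state=(4.891)
t=1.400: state=(5.158)
t=1.600: state=(5.421)
t=1.800: state=(5.678)
t=2.000: state=(5.928)
t=2.200: state=(6.170)
t=2.400: state=(6.402)
t=2.600: state=(6.624)
t=2.800: state=(6.835)
t=3.000: state=(7.034)
t=3.200: state=(7.220)
next step: t=3.220: state=(7.238) — x has crossed 7.23
linear interpolation between t=3.200 (7.22034) and t=3.220 (7.23835) → t≈3.211

t = 3.211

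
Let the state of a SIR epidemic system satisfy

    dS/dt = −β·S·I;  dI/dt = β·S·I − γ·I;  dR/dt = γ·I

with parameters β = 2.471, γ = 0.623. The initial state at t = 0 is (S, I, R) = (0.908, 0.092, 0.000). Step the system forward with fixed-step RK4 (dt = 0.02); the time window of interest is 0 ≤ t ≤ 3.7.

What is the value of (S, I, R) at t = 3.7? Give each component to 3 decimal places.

t=0.000: state=(0.908, 0.092, 0.000)
step 1 (dt=0.02): k1=(-0.206, 0.149, 0.057), k2=(-0.209, 0.151, 0.058), k3=(-0.209, 0.151, 0.058), k4=(-0.212, 0.153, 0.059); state += dt/6·(k1+2k2+2k3+k4)
t=0.020: state=(0.904, 0.095, 0.001)
t=0.040: state=(0.900, 0.098, 0.002)
t=0.060: state=(0.895, 0.101, 0.004)
continuing one RK4 step at a time; state shown every 10 steps (Δt=0.2):
t=0.200: state=(0.861, 0.126, 0.013)
t=0.400: state=(0.801, 0.168, 0.032)
t=0.600: state=(0.729, 0.216, 0.056)
t=0.800: state=(0.646, 0.268, 0.086)
t=1.000: state=(0.559, 0.319, 0.122)
t=1.200: state=(0.472, 0.363, 0.165)
t=1.400: state=(0.391, 0.396, 0.212)
t=1.600: state=(0.320, 0.417, 0.263)
t=1.800: state=(0.260, 0.425, 0.316)
t=2.000: state=(0.211, 0.421, 0.368)
t=2.200: state=(0.172, 0.408, 0.420)
t=2.400: state=(0.141, 0.389, 0.470)
t=2.600: state=(0.117, 0.366, 0.517)
t=2.800: state=(0.098, 0.341, 0.561)
t=3.000: state=(0.083, 0.315, 0.602)
t=3.200: state=(0.072, 0.289, 0.639)
t=3.400: state=(0.063, 0.263, 0.674)
t=3.600: state=(0.055, 0.239, 0.705)
t=3.700: state=(0.052, 0.228, 0.720)

(S, I, R) = (0.052, 0.228, 0.720)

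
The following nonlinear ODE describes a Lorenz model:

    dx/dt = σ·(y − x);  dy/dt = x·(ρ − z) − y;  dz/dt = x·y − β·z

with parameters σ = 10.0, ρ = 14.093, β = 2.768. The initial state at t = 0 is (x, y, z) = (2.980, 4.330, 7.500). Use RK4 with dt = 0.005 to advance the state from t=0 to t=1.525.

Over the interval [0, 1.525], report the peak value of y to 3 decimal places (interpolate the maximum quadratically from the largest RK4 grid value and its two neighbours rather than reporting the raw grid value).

t=0.000: state=(2.980, 4.330, 7.500)
step 1 (dt=0.005): k1=(13.500, 15.317, -7.857), k2=(13.545, 15.561, -7.541), k3=(13.550, 15.558, -7.541), k4=(13.600, 15.801, -7.222); state += dt/6·(k1+2k2+2k3+k4)
t=0.005: state=(3.048, 4.408, 7.462)
t=0.010: state=(3.116, 4.488, 7.428)
t=0.015: state=(3.185, 4.571, 7.397)
continuing one RK4 step at a time; state shown every 10 steps (Δt=0.05):
t=0.050: state=(3.692, 5.214, 7.275)
t=0.100: state=(4.519, 6.312, 7.442)
t=0.150: state=(5.486, 7.551, 8.106)
t=0.200: state=(6.562, 8.765, 9.368)
t=0.250: state=(7.635, 9.657, 11.240)
t=0.300: state=(8.502, 9.859, 13.509)
t=0.350: state=(8.913, 9.143, 15.676)
t=0.400: state=(8.706, 7.661, 17.139)
t=0.450: state=(7.923, 5.924, 17.567)
t=0.500: state=(6.808, 4.451, 17.069)
t=0.550: state=(5.656, 3.480, 16.001)
t=0.600: state=(4.681, 2.988, 14.701)
t=0.650: state=(3.977, 2.852, 13.382)
t=0.700: state=(3.550, 2.955, 12.156)
t=0.750: state=(3.369, 3.228, 11.079)
t=0.800: state=(3.397, 3.642, 10.187)
t=0.850: state=(3.606, 4.192, 9.508)
t=0.900: state=(3.978, 4.877, 9.081)
t=0.950: state=(4.502, 5.692, 8.953)
t=1.000: state=(5.162, 6.604, 9.186)
t=1.050: state=(5.928, 7.527, 9.835)
t=1.100: state=(6.732, 8.314, 10.920)
t=1.150: state=(7.464, 8.760, 12.361)
t=1.200: state=(7.977, 8.683, 13.938)
t=1.250: state=(8.134, 8.035, 15.308)
t=1.300: state=(7.879, 6.980, 16.151)
t=1.350: state=(7.277, 5.824, 16.330)
t=1.400: state=(6.487, 4.842, 15.925)
t=1.450: state=(5.686, 4.171, 15.136)
t=1.500: state=(5.005, 3.819, 14.167)
t=1.525: state=(4.733, 3.746, 13.663)
largest grid value and its neighbours: y(0.280)=9.88203, y(0.285)=9.89014, y(0.290)=9.88916
parabola through these three points peaks at t≈0.287 with y≈9.89084

max y = 9.891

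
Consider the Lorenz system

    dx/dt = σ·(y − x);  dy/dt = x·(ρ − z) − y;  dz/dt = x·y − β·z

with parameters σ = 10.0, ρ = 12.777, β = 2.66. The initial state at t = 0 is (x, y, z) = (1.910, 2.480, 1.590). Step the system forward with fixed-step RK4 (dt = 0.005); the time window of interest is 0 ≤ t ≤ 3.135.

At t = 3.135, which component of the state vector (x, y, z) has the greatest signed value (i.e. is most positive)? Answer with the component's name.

t=0.000: state=(1.910, 2.480, 1.590)
step 1 (dt=0.005): k1=(5.700, 18.887, 0.507), k2=(6.030, 18.997, 0.630), k3=(6.024, 19.005, 0.632), k4=(6.349, 19.123, 0.758); state += dt/6·(k1+2k2+2k3+k4)
t=0.005: state=(1.940, 2.575, 1.593)
t=0.010: state=(1.973, 2.671, 1.598)
t=0.015: state=(2.010, 2.769, 1.603)
continuing one RK4 step at a time; state shown every 40 steps (Δt=0.2):
t=0.200: state=(5.343, 8.196, 3.951)
t=0.400: state=(10.201, 9.962, 16.687)
t=0.600: state=(4.252, 1.192, 15.488)
t=0.800: state=(1.317, 0.988, 9.393)
t=1.000: state=(1.605, 2.130, 5.839)
t=1.200: state=(3.608, 5.210, 4.902)
t=1.400: state=(7.875, 9.944, 10.376)
t=1.600: state=(7.484, 5.025, 16.809)
t=1.800: state=(3.207, 2.077, 12.165)
t=2.000: state=(2.677, 3.073, 8.166)
t=2.200: state=(4.501, 5.919, 7.284)
t=2.400: state=(7.569, 8.636, 11.860)
t=2.600: state=(6.640, 4.956, 15.187)
t=2.800: state=(3.874, 3.171, 11.756)
t=3.000: state=(3.810, 4.345, 8.970)
t=3.135: state=(4.924, 5.995, 8.831)
compare at T: x=4.924, y=5.995, z=8.831

largest component: z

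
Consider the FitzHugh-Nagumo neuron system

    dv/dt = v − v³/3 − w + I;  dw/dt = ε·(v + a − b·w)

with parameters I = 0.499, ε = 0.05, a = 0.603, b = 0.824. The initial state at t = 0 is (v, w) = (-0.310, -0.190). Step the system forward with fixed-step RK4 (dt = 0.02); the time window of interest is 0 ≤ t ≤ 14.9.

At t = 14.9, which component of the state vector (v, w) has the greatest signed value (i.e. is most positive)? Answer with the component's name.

t=0.000: state=(-0.310, -0.190)
step 1 (dt=0.02): k1=(0.389, 0.022), k2=(0.392, 0.023), k3=(0.392, 0.023), k4=(0.396, 0.023); state += dt/6·(k1+2k2+2k3+k4)
t=0.020: state=(-0.302, -0.190)
t=0.040: state=(-0.294, -0.189)
t=0.060: state=(-0.286, -0.189)
continuing one RK4 step at a time; state shown every 25 steps (Δt=0.5):
t=0.500: state=(-0.065, -0.176)
t=1.000: state=(0.323, -0.155)
t=1.500: state=(0.897, -0.122)
t=2.000: state=(1.489, -0.075)
t=2.500: state=(1.809, -0.017)
t=3.000: state=(1.900, 0.045)
t=3.500: state=(1.909, 0.106)
t=4.000: state=(1.894, 0.166)
t=4.500: state=(1.873, 0.224)
t=5.000: state=(1.851, 0.280)
t=5.500: state=(1.829, 0.335)
t=6.000: state=(1.806, 0.388)
t=6.500: state=(1.783, 0.440)
t=7.000: state=(1.759, 0.489)
t=7.500: state=(1.736, 0.538)
t=8.000: state=(1.713, 0.584)
t=8.500: state=(1.689, 0.629)
t=9.000: state=(1.665, 0.673)
t=9.500: state=(1.641, 0.715)
t=10.000: state=(1.617, 0.756)
t=10.500: state=(1.592, 0.795)
t=11.000: state=(1.568, 0.833)
t=11.500: state=(1.542, 0.869)
t=12.000: state=(1.517, 0.904)
t=12.500: state=(1.491, 0.938)
t=13.000: state=(1.464, 0.970)
t=13.500: state=(1.437, 1.001)
t=14.000: state=(1.410, 1.031)
t=14.500: state=(1.381, 1.059)
t=14.900: state=(1.358, 1.081)
compare at T: v=1.358, w=1.081

largest component: v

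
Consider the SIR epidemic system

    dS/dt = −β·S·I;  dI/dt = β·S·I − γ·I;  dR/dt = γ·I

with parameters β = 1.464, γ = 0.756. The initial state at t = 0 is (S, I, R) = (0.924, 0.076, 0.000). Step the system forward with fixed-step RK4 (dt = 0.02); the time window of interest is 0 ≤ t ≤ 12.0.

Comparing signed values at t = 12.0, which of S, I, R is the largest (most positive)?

largest component: R

t=0.000: state=(0.924, 0.076, 0.000)
step 1 (dt=0.02): k1=(-0.103, 0.045, 0.057), k2=(-0.103, 0.046, 0.058), k3=(-0.103, 0.046, 0.058), k4=(-0.104, 0.046, 0.058); state += dt/6·(k1+2k2+2k3+k4)
t=0.020: state=(0.922, 0.077, 0.001)
t=0.040: state=(0.920, 0.078, 0.002)
t=0.060: state=(0.918, 0.079, 0.004)
continuing one RK4 step at a time; state shown every 25 steps (Δt=0.5):
t=0.500: state=(0.866, 0.100, 0.033)
t=1.000: state=(0.797, 0.127, 0.076)
t=1.500: state=(0.720, 0.151, 0.129)
t=2.000: state=(0.640, 0.170, 0.190)
t=2.500: state=(0.562, 0.181, 0.256)
t=3.000: state=(0.492, 0.183, 0.325)
t=3.500: state=(0.431, 0.175, 0.393)
t=4.000: state=(0.381, 0.162, 0.457)
t=4.500: state=(0.341, 0.144, 0.515)
t=5.000: state=(0.309, 0.125, 0.566)
t=5.500: state=(0.284, 0.107, 0.610)
t=6.000: state=(0.264, 0.089, 0.647)
t=6.500: state=(0.249, 0.074, 0.677)
t=7.000: state=(0.237, 0.060, 0.703)
t=7.500: state=(0.228, 0.049, 0.723)
t=8.000: state=(0.220, 0.040, 0.740)
t=8.500: state=(0.215, 0.032, 0.753)
t=9.000: state=(0.210, 0.025, 0.764)
t=9.500: state=(0.207, 0.020, 0.773)
t=10.000: state=(0.204, 0.016, 0.780)
t=10.500: state=(0.202, 0.013, 0.785)
t=11.000: state=(0.200, 0.010, 0.789)
t=11.500: state=(0.199, 0.008, 0.793)
t=12.000: state=(0.198, 0.006, 0.796)
compare at T: S=0.198, I=0.006, R=0.796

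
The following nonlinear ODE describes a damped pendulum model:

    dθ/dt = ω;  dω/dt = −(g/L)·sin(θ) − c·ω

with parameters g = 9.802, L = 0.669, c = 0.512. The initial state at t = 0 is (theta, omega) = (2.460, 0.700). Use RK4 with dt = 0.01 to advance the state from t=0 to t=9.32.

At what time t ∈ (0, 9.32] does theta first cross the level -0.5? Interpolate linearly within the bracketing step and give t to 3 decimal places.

t = 0.864

t=0.000: state=(2.460, 0.700)
step 1 (dt=0.01): k1=(0.700, -9.589), k2=(0.652, -9.525), k3=(0.652, -9.528), k4=(0.605, -9.466); state += dt/6·(k1+2k2+2k3+k4)
t=0.010: state=(2.467, 0.605)
t=0.020: state=(2.472, 0.511)
t=0.030: state=(2.477, 0.418)
continuing one RK4 step at a time; state shown every 50 steps (Δt=0.5):
t=0.500: state=(1.623, -4.383)
t=0.860: state=(-0.476, -5.841)
next step: t=0.870: state=(-0.534, -5.741) — theta has crossed -0.5
linear interpolation between t=0.860 (-0.47634) and t=0.870 (-0.53425) → t≈0.864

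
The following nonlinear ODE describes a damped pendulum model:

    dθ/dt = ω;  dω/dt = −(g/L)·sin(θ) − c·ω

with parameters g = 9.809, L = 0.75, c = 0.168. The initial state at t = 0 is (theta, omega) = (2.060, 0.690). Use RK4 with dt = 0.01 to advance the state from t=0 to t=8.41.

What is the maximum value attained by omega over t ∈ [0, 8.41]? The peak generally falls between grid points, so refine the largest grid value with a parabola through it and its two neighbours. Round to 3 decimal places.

max omega = 5.522

t=0.000: state=(2.060, 0.690)
step 1 (dt=0.01): k1=(0.690, -11.661), k2=(0.632, -11.629), k3=(0.632, -11.631), k4=(0.574, -11.602); state += dt/6·(k1+2k2+2k3+k4)
t=0.010: state=(2.066, 0.574)
t=0.020: state=(2.071, 0.458)
t=0.030: state=(2.075, 0.343)
continuing one RK4 step at a time; state shown every 50 steps (Δt=0.5):
t=0.500: state=(0.938, -5.186)
t=1.000: state=(-1.570, -2.658)
t=1.500: state=(-1.284, 3.718)
t=2.000: state=(1.145, 3.632)
t=2.500: state=(1.322, -2.867)
t=3.000: state=(-0.898, -3.834)
t=3.500: state=(-1.238, 2.508)
t=4.000: state=(0.803, 3.612)
t=4.500: state=(1.097, -2.493)
t=5.000: state=(-0.805, -3.150)
t=5.500: state=(-0.916, 2.688)
t=6.000: state=(0.853, 2.522)
t=6.500: state=(0.698, -2.956)
t=7.000: state=(-0.903, -1.765)
t=7.500: state=(-0.446, 3.164)
t=8.000: state=(0.923, 0.919)
t=8.410: state=(0.449, -2.874)
largest grid value and its neighbours: omega(1.740)=5.51934, omega(1.750)=5.52216, omega(1.760)=5.51778
parabola through these three points peaks at t≈1.749 with omega≈5.52220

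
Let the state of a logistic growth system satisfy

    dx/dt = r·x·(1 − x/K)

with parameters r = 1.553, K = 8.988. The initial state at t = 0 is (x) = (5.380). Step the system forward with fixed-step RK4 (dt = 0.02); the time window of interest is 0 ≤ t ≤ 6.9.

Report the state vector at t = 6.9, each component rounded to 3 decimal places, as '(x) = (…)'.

t=0.000: state=(5.380)
step 1 (dt=0.02): k1=(3.354), k2=(3.343), k3=(3.344), k4=(3.333); state += dt/6·(k1+2k2+2k3+k4)
t=0.020: state=(5.447)
t=0.040: state=(5.513)
t=0.060: state=(5.579)
continuing one RK4 step at a time; state shown every 25 steps (Δt=0.5):
t=0.500: state=(6.869)
t=1.000: state=(7.871)
t=1.500: state=(8.437)
t=2.000: state=(8.726)
t=2.500: state=(8.866)
t=3.000: state=(8.931)
t=3.500: state=(8.962)
t=4.000: state=(8.976)
t=4.500: state=(8.982)
t=5.000: state=(8.985)
t=5.500: state=(8.987)
t=6.000: state=(8.987)
t=6.500: state=(8.988)
t=6.900: state=(8.988)

(x) = (8.988)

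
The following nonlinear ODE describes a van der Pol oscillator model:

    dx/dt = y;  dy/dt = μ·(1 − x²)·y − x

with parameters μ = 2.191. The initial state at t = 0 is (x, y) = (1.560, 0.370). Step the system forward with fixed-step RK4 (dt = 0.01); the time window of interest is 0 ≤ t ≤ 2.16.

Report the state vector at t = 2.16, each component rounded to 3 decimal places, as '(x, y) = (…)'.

t=0.000: state=(1.560, 0.370)
step 1 (dt=0.01): k1=(0.370, -2.722), k2=(0.356, -2.686), k3=(0.357, -2.686), k4=(0.343, -2.650); state += dt/6·(k1+2k2+2k3+k4)
t=0.010: state=(1.564, 0.343)
t=0.020: state=(1.567, 0.317)
t=0.030: state=(1.570, 0.292)
continuing one RK4 step at a time; state shown every 10 steps (Δt=0.1):
t=0.100: state=(1.585, 0.133)
t=0.200: state=(1.589, -0.040)
t=0.300: state=(1.578, -0.163)
t=0.400: state=(1.557, -0.253)
t=0.500: state=(1.528, -0.320)
t=0.600: state=(1.494, -0.374)
t=0.700: state=(1.454, -0.419)
t=0.800: state=(1.410, -0.461)
t=0.900: state=(1.362, -0.502)
t=1.000: state=(1.309, -0.546)
t=1.100: state=(1.252, -0.594)
t=1.200: state=(1.190, -0.649)
t=1.300: state=(1.122, -0.715)
t=1.400: state=(1.047, -0.794)
t=1.500: state=(0.963, -0.893)
t=1.600: state=(0.868, -1.018)
t=1.700: state=(0.758, -1.181)
t=1.800: state=(0.630, -1.396)
t=1.900: state=(0.476, -1.684)
t=2.000: state=(0.290, -2.070)
t=2.100: state=(0.058, -2.577)
t=2.160: state=(-0.107, -2.937)

(x, y) = (-0.107, -2.937)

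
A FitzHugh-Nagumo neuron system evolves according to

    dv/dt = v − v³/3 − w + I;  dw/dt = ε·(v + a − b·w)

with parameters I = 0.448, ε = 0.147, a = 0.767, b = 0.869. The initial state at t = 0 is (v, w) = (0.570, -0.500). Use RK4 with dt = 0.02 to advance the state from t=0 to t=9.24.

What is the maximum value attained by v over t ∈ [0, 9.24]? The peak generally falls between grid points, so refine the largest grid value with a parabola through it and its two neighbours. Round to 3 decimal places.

t=0.000: state=(0.570, -0.500)
step 1 (dt=0.02): k1=(1.456, 0.260), k2=(1.463, 0.262), k3=(1.463, 0.262), k4=(1.470, 0.264); state += dt/6·(k1+2k2+2k3+k4)
t=0.020: state=(0.599, -0.495)
t=0.040: state=(0.629, -0.489)
t=0.060: state=(0.659, -0.484)
continuing one RK4 step at a time; state shown every 25 steps (Δt=0.5):
t=0.500: state=(1.317, -0.347)
t=1.000: state=(1.782, -0.158)
t=1.500: state=(1.895, 0.039)
t=2.000: state=(1.873, 0.226)
t=2.500: state=(1.815, 0.398)
t=3.000: state=(1.748, 0.555)
t=3.500: state=(1.677, 0.697)
t=4.000: state=(1.604, 0.825)
t=4.500: state=(1.528, 0.940)
t=5.000: state=(1.450, 1.043)
t=5.500: state=(1.367, 1.133)
t=6.000: state=(1.279, 1.212)
t=6.500: state=(1.184, 1.279)
t=7.000: state=(1.078, 1.335)
t=7.500: state=(0.955, 1.380)
t=8.000: state=(0.807, 1.412)
t=8.500: state=(0.615, 1.430)
t=9.000: state=(0.347, 1.431)
t=9.240: state=(0.174, 1.423)
largest grid value and its neighbours: v(1.560)=1.89616, v(1.580)=1.89627, v(1.600)=1.89623
parabola through these three points peaks at t≈1.584 with v≈1.89628

max v = 1.896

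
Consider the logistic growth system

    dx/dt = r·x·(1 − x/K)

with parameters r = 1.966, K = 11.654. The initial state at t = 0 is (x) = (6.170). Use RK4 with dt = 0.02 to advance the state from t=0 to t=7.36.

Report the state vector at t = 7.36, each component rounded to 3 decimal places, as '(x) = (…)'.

t=0.000: state=(6.170)
step 1 (dt=0.02): k1=(5.708), k2=(5.701), k3=(5.701), k4=(5.693); state += dt/6·(k1+2k2+2k3+k4)
t=0.020: state=(6.284)
t=0.040: state=(6.398)
t=0.060: state=(6.511)
continuing one RK4 step at a time; state shown every 25 steps (Δt=0.5):
t=0.500: state=(8.745)
t=1.000: state=(10.364)
t=1.500: state=(11.135)
t=2.000: state=(11.454)
t=2.500: state=(11.579)
t=3.000: state=(11.626)
t=3.500: state=(11.643)
t=4.000: state=(11.650)
t=4.500: state=(11.653)
t=5.000: state=(11.653)
t=5.500: state=(11.654)
t=6.000: state=(11.654)
t=6.500: state=(11.654)
t=7.000: state=(11.654)
t=7.360: state=(11.654)

(x) = (11.654)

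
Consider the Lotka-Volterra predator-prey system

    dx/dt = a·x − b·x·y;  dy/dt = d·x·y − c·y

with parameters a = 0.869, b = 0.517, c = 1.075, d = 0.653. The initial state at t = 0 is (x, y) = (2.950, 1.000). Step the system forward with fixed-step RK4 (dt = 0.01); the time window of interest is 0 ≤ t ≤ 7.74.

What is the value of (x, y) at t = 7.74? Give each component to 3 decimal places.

(x, y) = (3.082, 2.386)

t=0.000: state=(2.950, 1.000)
step 1 (dt=0.01): k1=(1.038, 0.851), k2=(1.034, 0.858), k3=(1.034, 0.858), k4=(1.029, 0.865); state += dt/6·(k1+2k2+2k3+k4)
t=0.010: state=(2.960, 1.009)
t=0.020: state=(2.971, 1.017)
t=0.030: state=(2.981, 1.026)
continuing one RK4 step at a time; state shown every 25 steps (Δt=0.25):
t=0.250: state=(3.171, 1.261)
t=0.500: state=(3.272, 1.634)
t=0.750: state=(3.193, 2.123)
t=1.000: state=(2.910, 2.678)
t=1.250: state=(2.473, 3.181)
t=1.500: state=(1.991, 3.499)
t=1.750: state=(1.562, 3.570)
t=2.000: state=(1.233, 3.423)
t=2.250: state=(1.002, 3.136)
t=2.500: state=(0.849, 2.786)
t=2.750: state=(0.753, 2.425)
t=3.000: state=(0.700, 2.086)
t=3.250: state=(0.677, 1.783)
t=3.500: state=(0.680, 1.522)
t=3.750: state=(0.704, 1.302)
t=4.000: state=(0.749, 1.120)
t=4.250: state=(0.813, 0.973)
t=4.500: state=(0.898, 0.855)
t=4.750: state=(1.006, 0.763)
t=5.000: state=(1.137, 0.694)
t=5.250: state=(1.296, 0.647)
t=5.500: state=(1.485, 0.620)
t=5.750: state=(1.704, 0.615)
t=6.000: state=(1.954, 0.633)
t=6.250: state=(2.231, 0.681)
t=6.500: state=(2.526, 0.767)
t=6.750: state=(2.819, 0.907)
t=7.000: state=(3.075, 1.123)
t=7.250: state=(3.242, 1.440)
t=7.500: state=(3.257, 1.875)
t=7.740: state=(3.082, 2.386)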